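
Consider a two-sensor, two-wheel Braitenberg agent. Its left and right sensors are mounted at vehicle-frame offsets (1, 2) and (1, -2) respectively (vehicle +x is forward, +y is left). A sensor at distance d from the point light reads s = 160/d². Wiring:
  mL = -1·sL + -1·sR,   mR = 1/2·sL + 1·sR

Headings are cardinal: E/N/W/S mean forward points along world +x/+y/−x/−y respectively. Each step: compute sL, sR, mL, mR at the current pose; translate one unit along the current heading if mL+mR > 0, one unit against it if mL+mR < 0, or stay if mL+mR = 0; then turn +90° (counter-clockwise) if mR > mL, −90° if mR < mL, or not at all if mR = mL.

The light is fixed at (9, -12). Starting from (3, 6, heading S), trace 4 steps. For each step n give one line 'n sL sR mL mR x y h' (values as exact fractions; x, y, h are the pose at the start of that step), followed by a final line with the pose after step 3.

0 32/61 160/353 -21056/21533 15408/21533 3 6 S
1 80/233 80/157 -31200/36581 24920/36581 3 7 E
2 160/481 32/85 -28992/40885 22192/40885 2 7 N
3 1/2 10/29 -49/58 69/116 2 6 W
final 3 6 S

n=0: pose=(3,6,S); sL=32/61, sR=160/353; mL=-21056/21533, mR=15408/21533; mL+mR=-16/61 → advance -1; mR−mL=36464/21533 → turn +1·90°
n=1: pose=(3,7,E); sL=80/233, sR=80/157; mL=-31200/36581, mR=24920/36581; mL+mR=-40/233 → advance -1; mR−mL=56120/36581 → turn +1·90°
n=2: pose=(2,7,N); sL=160/481, sR=32/85; mL=-28992/40885, mR=22192/40885; mL+mR=-80/481 → advance -1; mR−mL=51184/40885 → turn +1·90°
n=3: pose=(2,6,W); sL=1/2, sR=10/29; mL=-49/58, mR=69/116; mL+mR=-1/4 → advance -1; mR−mL=167/116 → turn +1·90°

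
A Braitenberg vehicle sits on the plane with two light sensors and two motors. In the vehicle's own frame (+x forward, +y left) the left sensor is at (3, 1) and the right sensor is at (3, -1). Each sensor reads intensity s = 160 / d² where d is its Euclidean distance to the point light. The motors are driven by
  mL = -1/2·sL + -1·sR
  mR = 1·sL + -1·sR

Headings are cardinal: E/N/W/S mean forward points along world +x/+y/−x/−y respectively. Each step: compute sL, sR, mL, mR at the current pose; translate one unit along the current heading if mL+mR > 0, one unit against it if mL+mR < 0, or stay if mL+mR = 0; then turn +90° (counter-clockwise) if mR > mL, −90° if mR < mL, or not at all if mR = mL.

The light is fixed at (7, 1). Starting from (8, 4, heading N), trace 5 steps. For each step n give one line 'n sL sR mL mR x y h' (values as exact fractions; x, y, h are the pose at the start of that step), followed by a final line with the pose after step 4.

n=0: pose=(8,4,N); sL=40/9, sR=4; mL=-56/9, mR=4/9; mL+mR=-52/9 → advance -1; mR−mL=20/3 → turn +1·90°
n=1: pose=(8,3,W); sL=32, sR=160/13; mL=-368/13, mR=256/13; mL+mR=-112/13 → advance -1; mR−mL=48 → turn +1·90°
n=2: pose=(9,3,S); sL=16, sR=80; mL=-88, mR=-64; mL+mR=-152 → advance -1; mR−mL=24 → turn +1·90°
n=3: pose=(9,4,E); sL=160/41, sR=160/29; mL=-8880/1189, mR=-1920/1189; mL+mR=-10800/1189 → advance -1; mR−mL=240/41 → turn +1·90°
n=4: pose=(8,4,N); sL=40/9, sR=4; mL=-56/9, mR=4/9; mL+mR=-52/9 → advance -1; mR−mL=20/3 → turn +1·90°

0 40/9 4 -56/9 4/9 8 4 N
1 32 160/13 -368/13 256/13 8 3 W
2 16 80 -88 -64 9 3 S
3 160/41 160/29 -8880/1189 -1920/1189 9 4 E
4 40/9 4 -56/9 4/9 8 4 N
final 8 3 W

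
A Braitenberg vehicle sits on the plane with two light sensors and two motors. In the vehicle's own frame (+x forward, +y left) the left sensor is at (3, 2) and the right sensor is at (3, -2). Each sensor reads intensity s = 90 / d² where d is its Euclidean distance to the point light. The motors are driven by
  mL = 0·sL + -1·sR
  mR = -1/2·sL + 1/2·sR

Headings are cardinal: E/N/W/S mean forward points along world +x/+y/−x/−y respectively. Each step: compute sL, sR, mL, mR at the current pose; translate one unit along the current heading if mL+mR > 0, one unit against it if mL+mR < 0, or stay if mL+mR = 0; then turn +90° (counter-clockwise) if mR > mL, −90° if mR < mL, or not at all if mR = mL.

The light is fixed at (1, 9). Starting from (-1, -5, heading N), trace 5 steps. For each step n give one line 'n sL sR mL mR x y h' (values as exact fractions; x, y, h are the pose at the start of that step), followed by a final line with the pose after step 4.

0 90/137 90/121 -90/121 720/16577 -1 -5 N
1 45/157 45/97 -45/97 1350/15229 -1 -6 W
2 18/65 10/37 -10/37 -8/2405 0 -6 S
3 45/74 9/26 -9/26 -63/481 0 -5 E
4 90/137 90/121 -90/121 720/16577 -1 -5 N
final -1 -6 W

n=0: pose=(-1,-5,N); sL=90/137, sR=90/121; mL=-90/121, mR=720/16577; mL+mR=-11610/16577 → advance -1; mR−mL=13050/16577 → turn +1·90°
n=1: pose=(-1,-6,W); sL=45/157, sR=45/97; mL=-45/97, mR=1350/15229; mL+mR=-5715/15229 → advance -1; mR−mL=8415/15229 → turn +1·90°
n=2: pose=(0,-6,S); sL=18/65, sR=10/37; mL=-10/37, mR=-8/2405; mL+mR=-658/2405 → advance -1; mR−mL=642/2405 → turn +1·90°
n=3: pose=(0,-5,E); sL=45/74, sR=9/26; mL=-9/26, mR=-63/481; mL+mR=-459/962 → advance -1; mR−mL=207/962 → turn +1·90°
n=4: pose=(-1,-5,N); sL=90/137, sR=90/121; mL=-90/121, mR=720/16577; mL+mR=-11610/16577 → advance -1; mR−mL=13050/16577 → turn +1·90°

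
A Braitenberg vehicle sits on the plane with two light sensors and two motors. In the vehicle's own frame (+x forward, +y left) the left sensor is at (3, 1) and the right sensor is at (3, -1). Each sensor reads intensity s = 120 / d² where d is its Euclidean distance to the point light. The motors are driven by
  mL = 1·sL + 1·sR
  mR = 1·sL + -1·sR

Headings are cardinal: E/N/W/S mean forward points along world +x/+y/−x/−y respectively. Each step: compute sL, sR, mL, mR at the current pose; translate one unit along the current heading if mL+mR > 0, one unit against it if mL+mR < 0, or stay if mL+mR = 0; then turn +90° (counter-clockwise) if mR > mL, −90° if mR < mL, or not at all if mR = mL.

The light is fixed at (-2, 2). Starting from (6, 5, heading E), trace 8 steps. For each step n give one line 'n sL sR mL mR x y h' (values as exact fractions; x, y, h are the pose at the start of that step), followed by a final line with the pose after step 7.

n=0: pose=(6,5,E); sL=120/137, sR=24/25; mL=6288/3425, mR=-288/3425; mL+mR=240/137 → advance +1; mR−mL=-48/25 → turn -1·90°
n=1: pose=(7,5,S); sL=6/5, sR=15/8; mL=123/40, mR=-27/40; mL+mR=12/5 → advance +1; mR−mL=-15/4 → turn -1·90°
n=2: pose=(7,4,W); sL=120/37, sR=8/3; mL=656/111, mR=64/111; mL+mR=240/37 → advance +1; mR−mL=-16/3 → turn -1·90°
n=3: pose=(6,4,N); sL=60/37, sR=60/53; mL=5400/1961, mR=960/1961; mL+mR=120/37 → advance +1; mR−mL=-120/53 → turn -1·90°
n=4: pose=(6,5,E); sL=120/137, sR=24/25; mL=6288/3425, mR=-288/3425; mL+mR=240/137 → advance +1; mR−mL=-48/25 → turn -1·90°
n=5: pose=(7,5,S); sL=6/5, sR=15/8; mL=123/40, mR=-27/40; mL+mR=12/5 → advance +1; mR−mL=-15/4 → turn -1·90°
n=6: pose=(7,4,W); sL=120/37, sR=8/3; mL=656/111, mR=64/111; mL+mR=240/37 → advance +1; mR−mL=-16/3 → turn -1·90°
n=7: pose=(6,4,N); sL=60/37, sR=60/53; mL=5400/1961, mR=960/1961; mL+mR=120/37 → advance +1; mR−mL=-120/53 → turn -1·90°

0 120/137 24/25 6288/3425 -288/3425 6 5 E
1 6/5 15/8 123/40 -27/40 7 5 S
2 120/37 8/3 656/111 64/111 7 4 W
3 60/37 60/53 5400/1961 960/1961 6 4 N
4 120/137 24/25 6288/3425 -288/3425 6 5 E
5 6/5 15/8 123/40 -27/40 7 5 S
6 120/37 8/3 656/111 64/111 7 4 W
7 60/37 60/53 5400/1961 960/1961 6 4 N
final 6 5 E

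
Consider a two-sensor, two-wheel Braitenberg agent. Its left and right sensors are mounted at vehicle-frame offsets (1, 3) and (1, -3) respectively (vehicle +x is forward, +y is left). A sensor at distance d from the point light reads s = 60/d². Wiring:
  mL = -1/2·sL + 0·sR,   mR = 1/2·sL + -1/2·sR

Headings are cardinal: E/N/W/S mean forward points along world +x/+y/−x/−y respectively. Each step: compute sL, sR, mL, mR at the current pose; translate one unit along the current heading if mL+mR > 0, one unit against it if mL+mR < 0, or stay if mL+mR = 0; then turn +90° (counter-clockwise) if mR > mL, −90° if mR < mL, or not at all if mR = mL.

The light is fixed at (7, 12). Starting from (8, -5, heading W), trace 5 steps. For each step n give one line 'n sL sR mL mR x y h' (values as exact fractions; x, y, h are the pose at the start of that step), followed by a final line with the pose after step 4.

n=0: pose=(8,-5,W); sL=3/20, sR=15/49; mL=-3/40, mR=-153/1960; mL+mR=-15/98 → advance -1; mR−mL=-3/980 → turn -1·90°
n=1: pose=(9,-5,N); sL=60/257, sR=60/281; mL=-30/257, mR=720/72217; mL+mR=-30/281 → advance -1; mR−mL=9150/72217 → turn +1·90°
n=2: pose=(9,-6,W); sL=30/221, sR=30/113; mL=-15/221, mR=-1620/24973; mL+mR=-15/113 → advance -1; mR−mL=75/24973 → turn +1·90°
n=3: pose=(10,-6,S); sL=60/397, sR=60/361; mL=-30/397, mR=-1080/143317; mL+mR=-30/361 → advance -1; mR−mL=9750/143317 → turn +1·90°
n=4: pose=(10,-5,E); sL=15/53, sR=15/104; mL=-15/106, mR=765/11024; mL+mR=-15/208 → advance -1; mR−mL=2325/11024 → turn +1·90°

0 3/20 15/49 -3/40 -153/1960 8 -5 W
1 60/257 60/281 -30/257 720/72217 9 -5 N
2 30/221 30/113 -15/221 -1620/24973 9 -6 W
3 60/397 60/361 -30/397 -1080/143317 10 -6 S
4 15/53 15/104 -15/106 765/11024 10 -5 E
final 9 -5 N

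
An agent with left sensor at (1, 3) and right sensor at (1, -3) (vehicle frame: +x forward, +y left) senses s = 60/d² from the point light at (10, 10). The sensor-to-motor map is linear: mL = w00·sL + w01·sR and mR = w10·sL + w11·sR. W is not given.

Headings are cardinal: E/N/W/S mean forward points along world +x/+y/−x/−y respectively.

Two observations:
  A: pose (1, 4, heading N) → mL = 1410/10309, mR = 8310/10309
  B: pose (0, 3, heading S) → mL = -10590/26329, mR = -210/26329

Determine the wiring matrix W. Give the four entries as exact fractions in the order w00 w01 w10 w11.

-1 1/2 -1/2 1

obs A: pose=(1,4,N) → sL=60/169, sR=60/61, mL=1410/10309, mR=8310/10309
obs B: pose=(0,3,S) → sL=60/113, sR=60/233, mL=-10590/26329, mR=-210/26329
sensor matrix S = [[60/169, 60/61], [60/113, 60/233]]; det S = -116942400/271425661
solve [mL_A; mL_B] = S·[w00; w01] and [mR_A; mR_B] = S·[w10; w11]:
  w00 = -1, w01 = 1/2, w10 = -1/2, w11 = 1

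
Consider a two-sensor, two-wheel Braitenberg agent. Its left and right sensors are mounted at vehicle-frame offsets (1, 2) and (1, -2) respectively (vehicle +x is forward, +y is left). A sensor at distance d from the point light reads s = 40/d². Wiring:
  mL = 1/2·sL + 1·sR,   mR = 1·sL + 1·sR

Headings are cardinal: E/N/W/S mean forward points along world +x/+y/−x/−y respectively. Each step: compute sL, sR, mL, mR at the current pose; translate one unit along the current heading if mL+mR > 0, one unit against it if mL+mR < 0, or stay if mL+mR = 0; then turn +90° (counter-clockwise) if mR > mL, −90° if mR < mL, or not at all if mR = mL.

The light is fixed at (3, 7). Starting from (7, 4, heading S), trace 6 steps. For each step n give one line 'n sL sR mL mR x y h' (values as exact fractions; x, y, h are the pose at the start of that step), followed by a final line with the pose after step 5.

n=0: pose=(7,4,S); sL=10/13, sR=2; mL=31/13, mR=36/13; mL+mR=67/13 → advance +1; mR−mL=5/13 → turn +1·90°
n=1: pose=(7,3,E); sL=40/29, sR=40/61; mL=2380/1769, mR=3600/1769; mL+mR=5980/1769 → advance +1; mR−mL=20/29 → turn +1·90°
n=2: pose=(8,3,N); sL=20/9, sR=20/29; mL=470/261, mR=760/261; mL+mR=410/87 → advance +1; mR−mL=10/9 → turn +1·90°
n=3: pose=(8,4,W); sL=40/41, sR=40/17; mL=1980/697, mR=2320/697; mL+mR=4300/697 → advance +1; mR−mL=20/41 → turn +1·90°
n=4: pose=(7,4,S); sL=10/13, sR=2; mL=31/13, mR=36/13; mL+mR=67/13 → advance +1; mR−mL=5/13 → turn +1·90°
n=5: pose=(7,3,E); sL=40/29, sR=40/61; mL=2380/1769, mR=3600/1769; mL+mR=5980/1769 → advance +1; mR−mL=20/29 → turn +1·90°

0 10/13 2 31/13 36/13 7 4 S
1 40/29 40/61 2380/1769 3600/1769 7 3 E
2 20/9 20/29 470/261 760/261 8 3 N
3 40/41 40/17 1980/697 2320/697 8 4 W
4 10/13 2 31/13 36/13 7 4 S
5 40/29 40/61 2380/1769 3600/1769 7 3 E
final 8 3 N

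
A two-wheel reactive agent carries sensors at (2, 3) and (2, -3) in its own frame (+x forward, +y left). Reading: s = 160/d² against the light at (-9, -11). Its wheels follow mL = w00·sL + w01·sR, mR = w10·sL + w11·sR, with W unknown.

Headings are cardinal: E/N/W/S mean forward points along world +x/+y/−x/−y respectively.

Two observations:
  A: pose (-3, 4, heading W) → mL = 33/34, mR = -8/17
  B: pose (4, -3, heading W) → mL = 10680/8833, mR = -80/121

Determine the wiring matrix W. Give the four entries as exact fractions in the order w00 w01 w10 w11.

obs A: pose=(-3,4,W) → sL=1, sR=8/17, mL=33/34, mR=-8/17
obs B: pose=(4,-3,W) → sL=80/73, sR=80/121, mL=10680/8833, mR=-80/121
sensor matrix S = [[1, 8/17], [80/73, 80/121]]; det S = 21840/150161
solve [mL_A; mL_B] = S·[w00; w01] and [mR_A; mR_B] = S·[w10; w11]:
  w00 = 1/2, w01 = 1, w10 = 0, w11 = -1

1/2 1 0 -1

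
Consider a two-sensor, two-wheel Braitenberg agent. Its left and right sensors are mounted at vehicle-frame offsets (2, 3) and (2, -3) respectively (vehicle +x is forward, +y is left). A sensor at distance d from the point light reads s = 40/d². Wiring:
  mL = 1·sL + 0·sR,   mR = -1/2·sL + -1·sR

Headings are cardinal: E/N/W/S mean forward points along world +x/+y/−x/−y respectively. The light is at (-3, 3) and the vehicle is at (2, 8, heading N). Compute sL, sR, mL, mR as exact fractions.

40/53 40/113 40/53 -4380/5989

left sensor world pos  = (-1, 10); dL² = 53
right sensor world pos = (5, 10); dR² = 113
sL = 40/53 = 40/53
sR = 40/113 = 40/113
mL = 1·sL + 0·sR = 40/53
mR = -1/2·sL + -1·sR = -4380/5989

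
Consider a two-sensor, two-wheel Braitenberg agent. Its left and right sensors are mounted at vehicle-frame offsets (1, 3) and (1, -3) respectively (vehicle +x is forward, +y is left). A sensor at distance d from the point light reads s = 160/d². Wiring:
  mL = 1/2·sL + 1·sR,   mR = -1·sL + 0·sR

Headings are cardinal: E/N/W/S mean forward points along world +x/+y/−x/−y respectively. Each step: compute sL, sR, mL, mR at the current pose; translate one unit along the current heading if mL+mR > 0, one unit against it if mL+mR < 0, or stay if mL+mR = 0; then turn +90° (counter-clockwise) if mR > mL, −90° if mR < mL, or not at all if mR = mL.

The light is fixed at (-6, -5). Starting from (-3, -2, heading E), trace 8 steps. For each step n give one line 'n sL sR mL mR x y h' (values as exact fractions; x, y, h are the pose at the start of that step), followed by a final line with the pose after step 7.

0 40/13 10 150/13 -40/13 -3 -2 E
1 160/53 32 1776/53 -160/53 -2 -2 S
2 16 80/17 216/17 -16 -2 -3 W
3 160/13 160/73 7920/949 -160/13 -1 -3 N
4 40/13 4 72/13 -40/13 -1 -4 E
5 160/81 160/9 1520/81 -160/81 0 -4 S
6 80/17 80/17 120/17 -80/17 0 -5 W
7 32 32/13 240/13 -32 -1 -5 N
final -1 -6 E

n=0: pose=(-3,-2,E); sL=40/13, sR=10; mL=150/13, mR=-40/13; mL+mR=110/13 → advance +1; mR−mL=-190/13 → turn -1·90°
n=1: pose=(-2,-2,S); sL=160/53, sR=32; mL=1776/53, mR=-160/53; mL+mR=1616/53 → advance +1; mR−mL=-1936/53 → turn -1·90°
n=2: pose=(-2,-3,W); sL=16, sR=80/17; mL=216/17, mR=-16; mL+mR=-56/17 → advance -1; mR−mL=-488/17 → turn -1·90°
n=3: pose=(-1,-3,N); sL=160/13, sR=160/73; mL=7920/949, mR=-160/13; mL+mR=-3760/949 → advance -1; mR−mL=-19600/949 → turn -1·90°
n=4: pose=(-1,-4,E); sL=40/13, sR=4; mL=72/13, mR=-40/13; mL+mR=32/13 → advance +1; mR−mL=-112/13 → turn -1·90°
n=5: pose=(0,-4,S); sL=160/81, sR=160/9; mL=1520/81, mR=-160/81; mL+mR=1360/81 → advance +1; mR−mL=-560/27 → turn -1·90°
n=6: pose=(0,-5,W); sL=80/17, sR=80/17; mL=120/17, mR=-80/17; mL+mR=40/17 → advance +1; mR−mL=-200/17 → turn -1·90°
n=7: pose=(-1,-5,N); sL=32, sR=32/13; mL=240/13, mR=-32; mL+mR=-176/13 → advance -1; mR−mL=-656/13 → turn -1·90°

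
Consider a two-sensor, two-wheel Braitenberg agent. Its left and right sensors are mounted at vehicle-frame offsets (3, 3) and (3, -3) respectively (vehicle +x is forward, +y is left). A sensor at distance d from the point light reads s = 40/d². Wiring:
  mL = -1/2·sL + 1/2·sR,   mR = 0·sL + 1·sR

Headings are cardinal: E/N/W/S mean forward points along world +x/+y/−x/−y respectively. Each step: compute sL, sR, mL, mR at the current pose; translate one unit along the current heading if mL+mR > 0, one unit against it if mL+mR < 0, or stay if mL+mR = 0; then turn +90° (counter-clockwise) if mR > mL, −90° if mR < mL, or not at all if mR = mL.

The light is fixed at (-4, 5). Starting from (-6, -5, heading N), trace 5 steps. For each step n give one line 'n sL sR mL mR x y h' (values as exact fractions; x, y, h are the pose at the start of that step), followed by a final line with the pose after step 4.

n=0: pose=(-6,-5,N); sL=20/37, sR=4/5; mL=24/185, mR=4/5; mL+mR=172/185 → advance +1; mR−mL=124/185 → turn +1·90°
n=1: pose=(-6,-4,W); sL=40/169, sR=40/61; mL=2160/10309, mR=40/61; mL+mR=8920/10309 → advance +1; mR−mL=4600/10309 → turn +1·90°
n=2: pose=(-7,-4,S); sL=5/18, sR=2/9; mL=-1/36, mR=2/9; mL+mR=7/36 → advance +1; mR−mL=1/4 → turn +1·90°
n=3: pose=(-7,-5,E); sL=40/49, sR=40/169; mL=-2400/8281, mR=40/169; mL+mR=-440/8281 → advance -1; mR−mL=4360/8281 → turn +1·90°
n=4: pose=(-8,-5,N); sL=20/49, sR=4/5; mL=48/245, mR=4/5; mL+mR=244/245 → advance +1; mR−mL=148/245 → turn +1·90°

0 20/37 4/5 24/185 4/5 -6 -5 N
1 40/169 40/61 2160/10309 40/61 -6 -4 W
2 5/18 2/9 -1/36 2/9 -7 -4 S
3 40/49 40/169 -2400/8281 40/169 -7 -5 E
4 20/49 4/5 48/245 4/5 -8 -5 N
final -8 -4 W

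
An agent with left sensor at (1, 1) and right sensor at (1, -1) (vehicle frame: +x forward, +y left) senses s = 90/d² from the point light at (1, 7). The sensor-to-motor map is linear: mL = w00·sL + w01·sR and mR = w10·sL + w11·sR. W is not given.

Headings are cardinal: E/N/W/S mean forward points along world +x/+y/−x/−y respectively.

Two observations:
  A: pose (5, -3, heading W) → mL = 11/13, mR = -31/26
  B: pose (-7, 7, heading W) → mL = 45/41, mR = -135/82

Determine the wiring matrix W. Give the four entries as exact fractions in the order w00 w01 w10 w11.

1/2 1/2 -1 -1/2

obs A: pose=(5,-3,W) → sL=9/13, sR=1, mL=11/13, mR=-31/26
obs B: pose=(-7,7,W) → sL=45/41, sR=45/41, mL=45/41, mR=-135/82
sensor matrix S = [[9/13, 1], [45/41, 45/41]]; det S = -180/533
solve [mL_A; mL_B] = S·[w00; w01] and [mR_A; mR_B] = S·[w10; w11]:
  w00 = 1/2, w01 = 1/2, w10 = -1, w11 = -1/2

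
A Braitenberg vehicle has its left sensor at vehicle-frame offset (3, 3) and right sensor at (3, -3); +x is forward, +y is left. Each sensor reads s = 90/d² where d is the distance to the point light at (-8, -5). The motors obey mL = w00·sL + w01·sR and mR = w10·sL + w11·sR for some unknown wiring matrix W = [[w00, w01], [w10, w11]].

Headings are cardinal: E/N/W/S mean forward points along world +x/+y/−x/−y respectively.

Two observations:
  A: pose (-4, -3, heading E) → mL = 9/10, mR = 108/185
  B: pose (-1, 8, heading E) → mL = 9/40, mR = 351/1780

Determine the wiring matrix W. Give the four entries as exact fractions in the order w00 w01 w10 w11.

0 1/2 -1 1

obs A: pose=(-4,-3,E) → sL=45/37, sR=9/5, mL=9/10, mR=108/185
obs B: pose=(-1,8,E) → sL=45/178, sR=9/20, mL=9/40, mR=351/1780
sensor matrix S = [[45/37, 9/5], [45/178, 9/20]]; det S = 1215/13172
solve [mL_A; mL_B] = S·[w00; w01] and [mR_A; mR_B] = S·[w10; w11]:
  w00 = 0, w01 = 1/2, w10 = -1, w11 = 1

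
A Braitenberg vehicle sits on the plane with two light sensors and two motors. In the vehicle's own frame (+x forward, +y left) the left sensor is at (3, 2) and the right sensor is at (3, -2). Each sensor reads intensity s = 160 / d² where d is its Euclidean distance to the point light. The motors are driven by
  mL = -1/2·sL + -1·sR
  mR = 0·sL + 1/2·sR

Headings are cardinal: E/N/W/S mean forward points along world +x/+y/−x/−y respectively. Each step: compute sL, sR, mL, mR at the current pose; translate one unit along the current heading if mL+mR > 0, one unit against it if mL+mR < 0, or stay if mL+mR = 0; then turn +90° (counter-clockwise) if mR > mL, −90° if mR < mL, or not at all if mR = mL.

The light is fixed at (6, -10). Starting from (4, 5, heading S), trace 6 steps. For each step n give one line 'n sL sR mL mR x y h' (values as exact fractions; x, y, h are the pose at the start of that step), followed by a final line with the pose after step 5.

n=0: pose=(4,5,S); sL=10/9, sR=1; mL=-14/9, mR=1/2; mL+mR=-19/18 → advance -1; mR−mL=37/18 → turn +1·90°
n=1: pose=(4,6,E); sL=32/65, sR=160/197; mL=-13552/12805, mR=80/197; mL+mR=-8352/12805 → advance -1; mR−mL=18752/12805 → turn +1·90°
n=2: pose=(3,6,N); sL=80/193, sR=80/181; mL=-22680/34933, mR=40/181; mL+mR=-14960/34933 → advance -1; mR−mL=30400/34933 → turn +1·90°
n=3: pose=(3,5,W); sL=32/41, sR=32/65; mL=-2352/2665, mR=16/65; mL+mR=-1696/2665 → advance -1; mR−mL=3008/2665 → turn +1·90°
n=4: pose=(4,5,S); sL=10/9, sR=1; mL=-14/9, mR=1/2; mL+mR=-19/18 → advance -1; mR−mL=37/18 → turn +1·90°
n=5: pose=(4,6,E); sL=32/65, sR=160/197; mL=-13552/12805, mR=80/197; mL+mR=-8352/12805 → advance -1; mR−mL=18752/12805 → turn +1·90°

0 10/9 1 -14/9 1/2 4 5 S
1 32/65 160/197 -13552/12805 80/197 4 6 E
2 80/193 80/181 -22680/34933 40/181 3 6 N
3 32/41 32/65 -2352/2665 16/65 3 5 W
4 10/9 1 -14/9 1/2 4 5 S
5 32/65 160/197 -13552/12805 80/197 4 6 E
final 3 6 N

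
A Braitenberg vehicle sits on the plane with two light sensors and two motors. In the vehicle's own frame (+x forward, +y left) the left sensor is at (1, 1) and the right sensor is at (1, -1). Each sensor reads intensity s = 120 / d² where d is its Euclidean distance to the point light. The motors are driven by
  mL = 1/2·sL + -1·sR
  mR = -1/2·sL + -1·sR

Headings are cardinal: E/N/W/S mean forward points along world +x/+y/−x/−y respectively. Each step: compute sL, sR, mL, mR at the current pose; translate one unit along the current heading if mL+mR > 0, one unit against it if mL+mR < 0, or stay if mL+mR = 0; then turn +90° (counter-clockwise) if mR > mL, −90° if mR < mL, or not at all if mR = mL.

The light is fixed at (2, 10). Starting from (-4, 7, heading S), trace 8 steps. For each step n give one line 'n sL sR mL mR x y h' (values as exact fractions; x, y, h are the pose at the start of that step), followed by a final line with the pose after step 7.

0 120/41 24/13 -204/533 -1764/533 -4 7 S
1 60/29 12/5 -198/145 -498/145 -4 8 W
2 120/37 120/17 -3420/629 -5460/629 -3 8 N
3 6 15/4 -3/4 -27/4 -3 7 E
4 120/41 24/13 -204/533 -1764/533 -4 7 S
5 60/29 12/5 -198/145 -498/145 -4 8 W
6 120/37 120/17 -3420/629 -5460/629 -3 8 N
7 6 15/4 -3/4 -27/4 -3 7 E
final -4 7 S

n=0: pose=(-4,7,S); sL=120/41, sR=24/13; mL=-204/533, mR=-1764/533; mL+mR=-48/13 → advance -1; mR−mL=-120/41 → turn -1·90°
n=1: pose=(-4,8,W); sL=60/29, sR=12/5; mL=-198/145, mR=-498/145; mL+mR=-24/5 → advance -1; mR−mL=-60/29 → turn -1·90°
n=2: pose=(-3,8,N); sL=120/37, sR=120/17; mL=-3420/629, mR=-5460/629; mL+mR=-240/17 → advance -1; mR−mL=-120/37 → turn -1·90°
n=3: pose=(-3,7,E); sL=6, sR=15/4; mL=-3/4, mR=-27/4; mL+mR=-15/2 → advance -1; mR−mL=-6 → turn -1·90°
n=4: pose=(-4,7,S); sL=120/41, sR=24/13; mL=-204/533, mR=-1764/533; mL+mR=-48/13 → advance -1; mR−mL=-120/41 → turn -1·90°
n=5: pose=(-4,8,W); sL=60/29, sR=12/5; mL=-198/145, mR=-498/145; mL+mR=-24/5 → advance -1; mR−mL=-60/29 → turn -1·90°
n=6: pose=(-3,8,N); sL=120/37, sR=120/17; mL=-3420/629, mR=-5460/629; mL+mR=-240/17 → advance -1; mR−mL=-120/37 → turn -1·90°
n=7: pose=(-3,7,E); sL=6, sR=15/4; mL=-3/4, mR=-27/4; mL+mR=-15/2 → advance -1; mR−mL=-6 → turn -1·90°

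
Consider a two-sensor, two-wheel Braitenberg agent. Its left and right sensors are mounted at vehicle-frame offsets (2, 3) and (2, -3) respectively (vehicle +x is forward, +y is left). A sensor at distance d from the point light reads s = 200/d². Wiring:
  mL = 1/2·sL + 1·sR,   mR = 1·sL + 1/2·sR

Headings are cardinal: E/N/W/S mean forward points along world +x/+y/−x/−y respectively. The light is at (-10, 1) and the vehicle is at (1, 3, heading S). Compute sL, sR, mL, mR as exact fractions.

50/49 25/8 1425/392 2025/784

left sensor world pos  = (4, 1); dL² = 196
right sensor world pos = (-2, 1); dR² = 64
sL = 200/196 = 50/49
sR = 200/64 = 25/8
mL = 1/2·sL + 1·sR = 1425/392
mR = 1·sL + 1/2·sR = 2025/784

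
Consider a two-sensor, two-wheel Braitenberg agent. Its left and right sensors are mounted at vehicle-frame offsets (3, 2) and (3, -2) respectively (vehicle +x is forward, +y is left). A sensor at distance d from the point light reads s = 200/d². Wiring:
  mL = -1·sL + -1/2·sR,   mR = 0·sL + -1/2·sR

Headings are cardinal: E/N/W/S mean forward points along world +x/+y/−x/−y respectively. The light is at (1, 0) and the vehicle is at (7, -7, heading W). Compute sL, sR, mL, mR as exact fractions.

20/9 100/17 -790/153 -50/17

left sensor world pos  = (4, -9); dL² = 90
right sensor world pos = (4, -5); dR² = 34
sL = 200/90 = 20/9
sR = 200/34 = 100/17
mL = -1·sL + -1/2·sR = -790/153
mR = 0·sL + -1/2·sR = -50/17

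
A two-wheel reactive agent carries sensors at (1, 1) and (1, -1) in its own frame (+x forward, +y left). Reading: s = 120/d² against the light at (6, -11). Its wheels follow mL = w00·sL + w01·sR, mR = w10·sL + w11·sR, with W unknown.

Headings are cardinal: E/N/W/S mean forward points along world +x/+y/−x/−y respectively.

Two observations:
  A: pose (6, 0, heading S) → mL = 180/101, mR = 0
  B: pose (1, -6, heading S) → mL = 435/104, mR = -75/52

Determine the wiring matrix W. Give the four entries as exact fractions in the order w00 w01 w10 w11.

1/2 1 -1 1

obs A: pose=(6,0,S) → sL=120/101, sR=120/101, mL=180/101, mR=0
obs B: pose=(1,-6,S) → sL=15/4, sR=30/13, mL=435/104, mR=-75/52
sensor matrix S = [[120/101, 120/101], [15/4, 30/13]]; det S = -2250/1313
solve [mL_A; mL_B] = S·[w00; w01] and [mR_A; mR_B] = S·[w10; w11]:
  w00 = 1/2, w01 = 1, w10 = -1, w11 = 1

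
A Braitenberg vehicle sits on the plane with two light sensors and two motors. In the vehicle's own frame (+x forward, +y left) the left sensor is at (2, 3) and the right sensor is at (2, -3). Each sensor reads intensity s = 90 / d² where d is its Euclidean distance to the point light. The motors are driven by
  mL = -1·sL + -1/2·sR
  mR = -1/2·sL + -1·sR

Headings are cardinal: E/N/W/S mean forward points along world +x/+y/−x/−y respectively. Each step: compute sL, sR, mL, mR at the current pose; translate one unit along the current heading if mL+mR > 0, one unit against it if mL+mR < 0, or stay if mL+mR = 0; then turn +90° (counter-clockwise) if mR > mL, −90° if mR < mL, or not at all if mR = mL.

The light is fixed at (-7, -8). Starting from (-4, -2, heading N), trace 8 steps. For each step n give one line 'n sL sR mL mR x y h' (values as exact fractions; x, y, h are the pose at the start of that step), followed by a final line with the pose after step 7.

n=0: pose=(-4,-2,N); sL=45/32, sR=9/10; mL=-297/160, mR=-513/320; mL+mR=-1107/320 → advance -1; mR−mL=81/320 → turn +1·90°
n=1: pose=(-4,-3,W); sL=18, sR=18/13; mL=-243/13, mR=-135/13; mL+mR=-378/13 → advance -1; mR−mL=108/13 → turn +1·90°
n=2: pose=(-3,-3,S); sL=45/29, sR=9; mL=-351/58, mR=-567/58; mL+mR=-459/29 → advance -1; mR−mL=-108/29 → turn -1·90°
n=3: pose=(-3,-2,W); sL=90/13, sR=18/17; mL=-1647/221, mR=-999/221; mL+mR=-2646/221 → advance -1; mR−mL=648/221 → turn +1·90°
n=4: pose=(-2,-2,S); sL=9/8, sR=9/2; mL=-27/8, mR=-81/16; mL+mR=-135/16 → advance -1; mR−mL=-27/16 → turn -1·90°
n=5: pose=(-2,-1,W); sL=18/5, sR=90/109; mL=-2187/545, mR=-1431/545; mL+mR=-3618/545 → advance -1; mR−mL=756/545 → turn +1·90°
n=6: pose=(-1,-1,S); sL=45/53, sR=45/17; mL=-3915/1802, mR=-5535/1802; mL+mR=-4725/901 → advance -1; mR−mL=-810/901 → turn -1·90°
n=7: pose=(-1,0,W); sL=90/41, sR=90/137; mL=-14175/5617, mR=-9855/5617; mL+mR=-24030/5617 → advance -1; mR−mL=4320/5617 → turn +1·90°

0 45/32 9/10 -297/160 -513/320 -4 -2 N
1 18 18/13 -243/13 -135/13 -4 -3 W
2 45/29 9 -351/58 -567/58 -3 -3 S
3 90/13 18/17 -1647/221 -999/221 -3 -2 W
4 9/8 9/2 -27/8 -81/16 -2 -2 S
5 18/5 90/109 -2187/545 -1431/545 -2 -1 W
6 45/53 45/17 -3915/1802 -5535/1802 -1 -1 S
7 90/41 90/137 -14175/5617 -9855/5617 -1 0 W
final 0 0 S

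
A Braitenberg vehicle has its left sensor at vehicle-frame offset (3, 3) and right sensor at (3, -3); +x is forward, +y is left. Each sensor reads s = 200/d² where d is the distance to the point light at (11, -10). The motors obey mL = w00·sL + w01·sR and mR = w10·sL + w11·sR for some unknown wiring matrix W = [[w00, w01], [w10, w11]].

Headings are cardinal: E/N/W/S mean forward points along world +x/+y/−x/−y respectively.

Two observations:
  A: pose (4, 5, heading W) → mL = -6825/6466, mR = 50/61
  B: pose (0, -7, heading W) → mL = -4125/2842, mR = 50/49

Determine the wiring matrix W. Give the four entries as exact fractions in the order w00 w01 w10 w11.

obs A: pose=(4,5,W) → sL=50/61, sR=25/53, mL=-6825/6466, mR=50/61
obs B: pose=(0,-7,W) → sL=50/49, sR=25/29, mL=-4125/2842, mR=50/49
sensor matrix S = [[50/61, 25/53], [50/49, 25/29]]; det S = 1035000/4594093
solve [mL_A; mL_B] = S·[w00; w01] and [mR_A; mR_B] = S·[w10; w11]:
  w00 = -1, w01 = -1/2, w10 = 1, w11 = 0

-1 -1/2 1 0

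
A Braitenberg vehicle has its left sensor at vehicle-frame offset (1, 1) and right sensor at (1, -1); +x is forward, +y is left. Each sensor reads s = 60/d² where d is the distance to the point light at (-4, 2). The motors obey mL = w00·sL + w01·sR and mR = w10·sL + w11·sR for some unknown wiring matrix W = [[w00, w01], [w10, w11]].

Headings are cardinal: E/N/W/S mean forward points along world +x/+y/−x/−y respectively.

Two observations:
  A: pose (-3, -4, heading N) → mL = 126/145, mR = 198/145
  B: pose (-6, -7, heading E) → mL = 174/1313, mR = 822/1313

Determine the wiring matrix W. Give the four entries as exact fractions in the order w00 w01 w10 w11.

obs A: pose=(-3,-4,N) → sL=12/5, sR=60/29, mL=126/145, mR=198/145
obs B: pose=(-6,-7,E) → sL=12/13, sR=60/101, mL=174/1313, mR=822/1313
sensor matrix S = [[12/5, 60/29], [12/13, 60/101]]; det S = -18432/38077
solve [mL_A; mL_B] = S·[w00; w01] and [mR_A; mR_B] = S·[w10; w11]:
  w00 = -1/2, w01 = 1, w10 = 1, w11 = -1/2

-1/2 1 1 -1/2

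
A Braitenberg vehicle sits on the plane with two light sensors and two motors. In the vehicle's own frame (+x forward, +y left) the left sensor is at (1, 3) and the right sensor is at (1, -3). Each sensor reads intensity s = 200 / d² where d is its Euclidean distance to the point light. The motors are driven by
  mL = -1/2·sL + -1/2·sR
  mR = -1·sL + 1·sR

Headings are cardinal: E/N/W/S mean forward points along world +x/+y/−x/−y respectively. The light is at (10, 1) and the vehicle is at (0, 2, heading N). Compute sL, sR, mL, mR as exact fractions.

200/173 200/53 -22600/9169 24000/9169

left sensor world pos  = (-3, 3); dL² = 173
right sensor world pos = (3, 3); dR² = 53
sL = 200/173 = 200/173
sR = 200/53 = 200/53
mL = -1/2·sL + -1/2·sR = -22600/9169
mR = -1·sL + 1·sR = 24000/9169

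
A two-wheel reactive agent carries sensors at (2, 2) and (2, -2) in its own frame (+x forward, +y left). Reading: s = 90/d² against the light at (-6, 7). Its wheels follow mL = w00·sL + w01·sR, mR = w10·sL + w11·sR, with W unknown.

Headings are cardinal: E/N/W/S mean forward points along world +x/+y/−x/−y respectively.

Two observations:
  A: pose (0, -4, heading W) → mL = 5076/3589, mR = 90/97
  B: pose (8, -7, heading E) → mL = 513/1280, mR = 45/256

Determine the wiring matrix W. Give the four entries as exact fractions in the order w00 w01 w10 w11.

obs A: pose=(0,-4,W) → sL=18/37, sR=90/97, mL=5076/3589, mR=90/97
obs B: pose=(8,-7,E) → sL=9/40, sR=45/256, mL=513/1280, mR=45/256
sensor matrix S = [[18/37, 90/97], [9/40, 45/256]]; det S = -56619/459392
solve [mL_A; mL_B] = S·[w00; w01] and [mR_A; mR_B] = S·[w10; w11]:
  w00 = 1, w01 = 1, w10 = 0, w11 = 1

1 1 0 1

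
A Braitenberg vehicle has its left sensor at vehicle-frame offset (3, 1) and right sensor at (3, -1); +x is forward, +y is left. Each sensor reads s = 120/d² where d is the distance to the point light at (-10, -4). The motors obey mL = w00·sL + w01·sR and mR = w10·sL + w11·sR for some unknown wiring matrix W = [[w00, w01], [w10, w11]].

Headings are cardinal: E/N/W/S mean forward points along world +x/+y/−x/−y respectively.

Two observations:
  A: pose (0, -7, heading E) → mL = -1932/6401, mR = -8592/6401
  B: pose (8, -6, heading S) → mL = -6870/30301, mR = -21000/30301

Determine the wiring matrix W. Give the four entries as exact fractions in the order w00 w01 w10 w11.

1/2 -1 -1 -1

obs A: pose=(0,-7,E) → sL=120/173, sR=24/37, mL=-1932/6401, mR=-8592/6401
obs B: pose=(8,-6,S) → sL=60/193, sR=60/157, mL=-6870/30301, mR=-21000/30301
sensor matrix S = [[120/173, 24/37], [60/193, 60/157]]; det S = 12303360/193956701
solve [mL_A; mL_B] = S·[w00; w01] and [mR_A; mR_B] = S·[w10; w11]:
  w00 = 1/2, w01 = -1, w10 = -1, w11 = -1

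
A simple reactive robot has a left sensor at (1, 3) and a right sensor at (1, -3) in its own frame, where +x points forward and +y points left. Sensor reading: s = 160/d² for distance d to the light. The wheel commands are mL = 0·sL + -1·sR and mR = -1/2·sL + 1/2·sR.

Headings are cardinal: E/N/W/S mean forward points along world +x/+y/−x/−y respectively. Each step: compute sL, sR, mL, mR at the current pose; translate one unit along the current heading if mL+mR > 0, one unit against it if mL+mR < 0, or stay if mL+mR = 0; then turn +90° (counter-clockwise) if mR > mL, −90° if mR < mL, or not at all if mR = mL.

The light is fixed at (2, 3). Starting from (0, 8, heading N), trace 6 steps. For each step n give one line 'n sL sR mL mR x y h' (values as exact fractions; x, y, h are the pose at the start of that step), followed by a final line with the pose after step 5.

0 160/61 160/37 -160/37 1920/2257 0 8 N
1 16 80/29 -80/29 -192/29 0 7 W
2 160/41 160/29 -160/29 960/1189 1 7 N
3 40 4 -4 -18 1 6 W
4 32/5 32/5 -32/5 0 2 6 N
5 80 80/13 -80/13 -480/13 2 5 W
final 3 5 N

n=0: pose=(0,8,N); sL=160/61, sR=160/37; mL=-160/37, mR=1920/2257; mL+mR=-7840/2257 → advance -1; mR−mL=11680/2257 → turn +1·90°
n=1: pose=(0,7,W); sL=16, sR=80/29; mL=-80/29, mR=-192/29; mL+mR=-272/29 → advance -1; mR−mL=-112/29 → turn -1·90°
n=2: pose=(1,7,N); sL=160/41, sR=160/29; mL=-160/29, mR=960/1189; mL+mR=-5600/1189 → advance -1; mR−mL=7520/1189 → turn +1·90°
n=3: pose=(1,6,W); sL=40, sR=4; mL=-4, mR=-18; mL+mR=-22 → advance -1; mR−mL=-14 → turn -1·90°
n=4: pose=(2,6,N); sL=32/5, sR=32/5; mL=-32/5, mR=0; mL+mR=-32/5 → advance -1; mR−mL=32/5 → turn +1·90°
n=5: pose=(2,5,W); sL=80, sR=80/13; mL=-80/13, mR=-480/13; mL+mR=-560/13 → advance -1; mR−mL=-400/13 → turn -1·90°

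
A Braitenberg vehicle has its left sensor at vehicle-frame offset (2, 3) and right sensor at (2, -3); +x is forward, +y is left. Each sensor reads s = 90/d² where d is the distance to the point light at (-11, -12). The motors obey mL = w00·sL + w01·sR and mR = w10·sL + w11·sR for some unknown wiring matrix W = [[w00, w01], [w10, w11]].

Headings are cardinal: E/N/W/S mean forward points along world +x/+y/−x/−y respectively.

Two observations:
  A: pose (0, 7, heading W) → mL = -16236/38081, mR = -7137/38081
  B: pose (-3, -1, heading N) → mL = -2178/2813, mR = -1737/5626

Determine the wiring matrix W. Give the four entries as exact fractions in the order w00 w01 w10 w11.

obs A: pose=(0,7,W) → sL=90/337, sR=18/113, mL=-16236/38081, mR=-7137/38081
obs B: pose=(-3,-1,N) → sL=45/97, sR=9/29, mL=-2178/2813, mR=-1737/5626
sensor matrix S = [[90/337, 18/113], [45/97, 9/29]]; det S = 962280/107121853
solve [mL_A; mL_B] = S·[w00; w01] and [mR_A; mR_B] = S·[w10; w11]:
  w00 = -1, w01 = -1, w10 = -1, w11 = 1/2

-1 -1 -1 1/2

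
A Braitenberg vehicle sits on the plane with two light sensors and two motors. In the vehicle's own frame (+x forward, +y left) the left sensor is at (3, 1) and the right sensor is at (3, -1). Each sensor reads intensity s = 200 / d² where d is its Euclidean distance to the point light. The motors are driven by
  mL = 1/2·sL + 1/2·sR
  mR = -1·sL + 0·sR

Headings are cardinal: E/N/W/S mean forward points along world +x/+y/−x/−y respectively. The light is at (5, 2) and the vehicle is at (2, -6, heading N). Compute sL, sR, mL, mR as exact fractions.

left sensor world pos  = (1, -3); dL² = 41
right sensor world pos = (3, -3); dR² = 29
sL = 200/41 = 200/41
sR = 200/29 = 200/29
mL = 1/2·sL + 1/2·sR = 7000/1189
mR = -1·sL + 0·sR = -200/41

200/41 200/29 7000/1189 -200/41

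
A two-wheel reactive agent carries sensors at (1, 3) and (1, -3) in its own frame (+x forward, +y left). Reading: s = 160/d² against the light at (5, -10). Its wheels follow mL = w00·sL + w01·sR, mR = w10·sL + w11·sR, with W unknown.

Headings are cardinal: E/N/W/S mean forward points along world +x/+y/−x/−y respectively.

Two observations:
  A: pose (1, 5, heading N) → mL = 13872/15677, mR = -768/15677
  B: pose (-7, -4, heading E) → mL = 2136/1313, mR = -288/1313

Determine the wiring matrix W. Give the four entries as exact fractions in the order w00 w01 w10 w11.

obs A: pose=(1,5,N) → sL=32/61, sR=160/257, mL=13872/15677, mR=-768/15677
obs B: pose=(-7,-4,E) → sL=80/101, sR=16/13, mL=2136/1313, mR=-288/1313
sensor matrix S = [[32/61, 160/257], [80/101, 16/13]]; det S = 3139584/20583901
solve [mL_A; mL_B] = S·[w00; w01] and [mR_A; mR_B] = S·[w10; w11]:
  w00 = 1/2, w01 = 1, w10 = 1/2, w11 = -1/2

1/2 1 1/2 -1/2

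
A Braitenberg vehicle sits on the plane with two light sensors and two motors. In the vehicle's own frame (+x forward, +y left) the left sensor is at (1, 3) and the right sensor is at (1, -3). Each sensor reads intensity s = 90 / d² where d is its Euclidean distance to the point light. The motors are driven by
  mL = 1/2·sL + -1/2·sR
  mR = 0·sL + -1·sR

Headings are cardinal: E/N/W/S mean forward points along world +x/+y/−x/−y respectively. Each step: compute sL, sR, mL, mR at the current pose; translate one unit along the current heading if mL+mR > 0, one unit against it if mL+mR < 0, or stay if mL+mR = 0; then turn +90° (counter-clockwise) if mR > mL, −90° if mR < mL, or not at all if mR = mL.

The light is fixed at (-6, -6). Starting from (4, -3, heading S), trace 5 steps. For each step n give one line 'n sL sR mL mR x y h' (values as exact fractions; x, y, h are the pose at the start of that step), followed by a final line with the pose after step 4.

n=0: pose=(4,-3,S); sL=90/173, sR=90/53; mL=-5400/9169, mR=-90/53; mL+mR=-20970/9169 → advance -1; mR−mL=-10170/9169 → turn -1·90°
n=1: pose=(4,-2,W); sL=45/41, sR=9/13; mL=108/533, mR=-9/13; mL+mR=-261/533 → advance -1; mR−mL=-477/533 → turn -1·90°
n=2: pose=(5,-2,N); sL=90/89, sR=90/221; mL=5940/19669, mR=-90/221; mL+mR=-2070/19669 → advance -1; mR−mL=-13950/19669 → turn -1·90°
n=3: pose=(5,-3,E); sL=1/2, sR=5/8; mL=-1/16, mR=-5/8; mL+mR=-11/16 → advance -1; mR−mL=-9/16 → turn -1·90°
n=4: pose=(4,-3,S); sL=90/173, sR=90/53; mL=-5400/9169, mR=-90/53; mL+mR=-20970/9169 → advance -1; mR−mL=-10170/9169 → turn -1·90°

0 90/173 90/53 -5400/9169 -90/53 4 -3 S
1 45/41 9/13 108/533 -9/13 4 -2 W
2 90/89 90/221 5940/19669 -90/221 5 -2 N
3 1/2 5/8 -1/16 -5/8 5 -3 E
4 90/173 90/53 -5400/9169 -90/53 4 -3 S
final 4 -2 W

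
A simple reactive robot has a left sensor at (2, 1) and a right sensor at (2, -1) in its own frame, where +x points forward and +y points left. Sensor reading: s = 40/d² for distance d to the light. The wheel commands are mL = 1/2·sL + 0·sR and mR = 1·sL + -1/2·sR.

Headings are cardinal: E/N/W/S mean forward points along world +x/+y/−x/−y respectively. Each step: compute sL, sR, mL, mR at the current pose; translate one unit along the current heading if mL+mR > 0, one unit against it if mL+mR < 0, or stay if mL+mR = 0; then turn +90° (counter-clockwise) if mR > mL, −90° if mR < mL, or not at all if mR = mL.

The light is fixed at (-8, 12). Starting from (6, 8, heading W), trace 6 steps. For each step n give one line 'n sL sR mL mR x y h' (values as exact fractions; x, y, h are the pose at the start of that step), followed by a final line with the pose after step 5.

0 40/169 40/153 20/169 2740/25857 6 8 W
1 10/37 1/5 5/37 63/370 5 8 N
2 40/137 8/25 20/137 452/3425 5 9 W
3 20/61 4/17 10/61 218/1037 4 9 N
4 40/109 40/101 20/109 1860/11009 4 10 W
5 2/5 5/18 1/5 47/180 3 10 N
final 3 11 W

n=0: pose=(6,8,W); sL=40/169, sR=40/153; mL=20/169, mR=2740/25857; mL+mR=5800/25857 → advance +1; mR−mL=-320/25857 → turn -1·90°
n=1: pose=(5,8,N); sL=10/37, sR=1/5; mL=5/37, mR=63/370; mL+mR=113/370 → advance +1; mR−mL=13/370 → turn +1·90°
n=2: pose=(5,9,W); sL=40/137, sR=8/25; mL=20/137, mR=452/3425; mL+mR=952/3425 → advance +1; mR−mL=-48/3425 → turn -1·90°
n=3: pose=(4,9,N); sL=20/61, sR=4/17; mL=10/61, mR=218/1037; mL+mR=388/1037 → advance +1; mR−mL=48/1037 → turn +1·90°
n=4: pose=(4,10,W); sL=40/109, sR=40/101; mL=20/109, mR=1860/11009; mL+mR=3880/11009 → advance +1; mR−mL=-160/11009 → turn -1·90°
n=5: pose=(3,10,N); sL=2/5, sR=5/18; mL=1/5, mR=47/180; mL+mR=83/180 → advance +1; mR−mL=11/180 → turn +1·90°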